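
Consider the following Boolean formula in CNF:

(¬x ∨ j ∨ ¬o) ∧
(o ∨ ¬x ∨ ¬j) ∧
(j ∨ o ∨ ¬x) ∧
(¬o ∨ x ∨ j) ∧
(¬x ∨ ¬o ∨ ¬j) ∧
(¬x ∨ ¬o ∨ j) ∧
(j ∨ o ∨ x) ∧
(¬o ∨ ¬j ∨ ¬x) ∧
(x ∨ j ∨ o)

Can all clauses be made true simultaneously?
Yes

Yes, the formula is satisfiable.

One satisfying assignment is: x=False, o=False, j=True

Verification: With this assignment, all 9 clauses evaluate to true.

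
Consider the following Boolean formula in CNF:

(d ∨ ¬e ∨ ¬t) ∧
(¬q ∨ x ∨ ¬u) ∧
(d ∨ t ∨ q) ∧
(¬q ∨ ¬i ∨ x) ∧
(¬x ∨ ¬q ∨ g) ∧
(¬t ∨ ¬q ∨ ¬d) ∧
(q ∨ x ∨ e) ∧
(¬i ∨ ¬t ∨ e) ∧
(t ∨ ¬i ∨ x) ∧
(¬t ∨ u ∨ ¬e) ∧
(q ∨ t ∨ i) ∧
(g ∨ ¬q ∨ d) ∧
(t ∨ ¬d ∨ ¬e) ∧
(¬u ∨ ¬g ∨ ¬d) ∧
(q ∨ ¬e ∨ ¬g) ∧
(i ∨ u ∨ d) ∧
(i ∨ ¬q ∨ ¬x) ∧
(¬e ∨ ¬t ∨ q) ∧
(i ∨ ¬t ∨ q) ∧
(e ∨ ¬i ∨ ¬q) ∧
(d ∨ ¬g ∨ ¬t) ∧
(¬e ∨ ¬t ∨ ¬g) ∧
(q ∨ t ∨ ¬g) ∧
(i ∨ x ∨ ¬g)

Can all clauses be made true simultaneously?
Yes

Yes, the formula is satisfiable.

One satisfying assignment is: d=True, g=False, u=False, t=False, q=False, i=True, x=True, e=False

Verification: With this assignment, all 24 clauses evaluate to true.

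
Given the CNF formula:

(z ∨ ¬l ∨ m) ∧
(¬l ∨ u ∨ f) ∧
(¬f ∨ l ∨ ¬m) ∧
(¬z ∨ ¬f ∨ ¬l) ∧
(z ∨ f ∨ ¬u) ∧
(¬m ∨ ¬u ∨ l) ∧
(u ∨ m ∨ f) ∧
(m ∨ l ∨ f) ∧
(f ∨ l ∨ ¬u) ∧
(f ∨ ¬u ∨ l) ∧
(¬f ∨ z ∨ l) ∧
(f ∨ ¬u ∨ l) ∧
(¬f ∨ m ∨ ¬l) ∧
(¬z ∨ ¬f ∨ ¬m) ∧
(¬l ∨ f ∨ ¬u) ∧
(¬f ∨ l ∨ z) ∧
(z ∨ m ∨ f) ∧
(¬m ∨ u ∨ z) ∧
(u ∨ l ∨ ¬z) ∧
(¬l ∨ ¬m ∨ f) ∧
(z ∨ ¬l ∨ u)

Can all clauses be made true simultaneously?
Yes

Yes, the formula is satisfiable.

One satisfying assignment is: m=False, u=True, l=False, f=True, z=True

Verification: With this assignment, all 21 clauses evaluate to true.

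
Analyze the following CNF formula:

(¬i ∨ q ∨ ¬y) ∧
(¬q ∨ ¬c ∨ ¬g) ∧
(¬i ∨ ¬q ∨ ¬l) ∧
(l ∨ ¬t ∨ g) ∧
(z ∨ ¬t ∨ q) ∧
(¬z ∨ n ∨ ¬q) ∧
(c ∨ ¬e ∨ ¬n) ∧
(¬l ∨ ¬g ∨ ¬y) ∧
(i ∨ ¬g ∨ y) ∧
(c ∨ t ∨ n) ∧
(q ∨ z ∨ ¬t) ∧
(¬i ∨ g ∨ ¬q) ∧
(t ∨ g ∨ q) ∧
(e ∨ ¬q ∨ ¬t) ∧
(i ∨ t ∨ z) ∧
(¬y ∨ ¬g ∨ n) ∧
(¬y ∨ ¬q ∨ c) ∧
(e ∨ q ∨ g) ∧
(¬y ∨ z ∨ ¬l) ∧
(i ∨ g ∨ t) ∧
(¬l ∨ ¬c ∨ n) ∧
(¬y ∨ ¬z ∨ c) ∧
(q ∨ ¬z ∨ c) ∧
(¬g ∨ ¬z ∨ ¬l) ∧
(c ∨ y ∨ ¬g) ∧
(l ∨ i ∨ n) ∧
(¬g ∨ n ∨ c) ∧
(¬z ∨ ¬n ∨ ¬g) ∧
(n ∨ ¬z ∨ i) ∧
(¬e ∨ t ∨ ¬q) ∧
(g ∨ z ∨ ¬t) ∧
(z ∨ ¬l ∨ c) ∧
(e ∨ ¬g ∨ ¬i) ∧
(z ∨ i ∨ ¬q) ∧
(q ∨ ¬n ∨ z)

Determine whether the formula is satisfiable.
Yes

Yes, the formula is satisfiable.

One satisfying assignment is: t=False, y=False, z=False, l=False, c=True, n=False, g=True, i=True, e=True, q=False

Verification: With this assignment, all 35 clauses evaluate to true.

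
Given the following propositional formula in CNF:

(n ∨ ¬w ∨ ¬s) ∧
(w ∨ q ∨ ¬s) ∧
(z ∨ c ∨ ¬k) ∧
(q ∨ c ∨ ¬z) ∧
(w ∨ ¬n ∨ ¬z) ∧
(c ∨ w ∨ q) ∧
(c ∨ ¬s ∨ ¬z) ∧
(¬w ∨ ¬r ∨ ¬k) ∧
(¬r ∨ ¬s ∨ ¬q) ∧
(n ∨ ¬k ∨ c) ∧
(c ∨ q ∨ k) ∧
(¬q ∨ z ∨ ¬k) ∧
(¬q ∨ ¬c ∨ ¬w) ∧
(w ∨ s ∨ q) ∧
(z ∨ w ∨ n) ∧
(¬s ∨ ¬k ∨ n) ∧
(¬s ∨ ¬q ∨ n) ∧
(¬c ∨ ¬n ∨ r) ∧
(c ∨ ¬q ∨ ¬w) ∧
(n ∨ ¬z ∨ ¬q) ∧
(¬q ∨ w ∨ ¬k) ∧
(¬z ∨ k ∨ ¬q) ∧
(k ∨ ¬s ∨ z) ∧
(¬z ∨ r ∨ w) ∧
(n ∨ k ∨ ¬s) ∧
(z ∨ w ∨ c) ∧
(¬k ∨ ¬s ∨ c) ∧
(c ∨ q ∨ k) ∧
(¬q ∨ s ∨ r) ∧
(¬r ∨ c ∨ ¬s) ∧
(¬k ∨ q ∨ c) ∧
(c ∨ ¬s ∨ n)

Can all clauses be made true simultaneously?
Yes

Yes, the formula is satisfiable.

One satisfying assignment is: q=False, r=False, w=True, s=False, z=False, n=False, c=True, k=False

Verification: With this assignment, all 32 clauses evaluate to true.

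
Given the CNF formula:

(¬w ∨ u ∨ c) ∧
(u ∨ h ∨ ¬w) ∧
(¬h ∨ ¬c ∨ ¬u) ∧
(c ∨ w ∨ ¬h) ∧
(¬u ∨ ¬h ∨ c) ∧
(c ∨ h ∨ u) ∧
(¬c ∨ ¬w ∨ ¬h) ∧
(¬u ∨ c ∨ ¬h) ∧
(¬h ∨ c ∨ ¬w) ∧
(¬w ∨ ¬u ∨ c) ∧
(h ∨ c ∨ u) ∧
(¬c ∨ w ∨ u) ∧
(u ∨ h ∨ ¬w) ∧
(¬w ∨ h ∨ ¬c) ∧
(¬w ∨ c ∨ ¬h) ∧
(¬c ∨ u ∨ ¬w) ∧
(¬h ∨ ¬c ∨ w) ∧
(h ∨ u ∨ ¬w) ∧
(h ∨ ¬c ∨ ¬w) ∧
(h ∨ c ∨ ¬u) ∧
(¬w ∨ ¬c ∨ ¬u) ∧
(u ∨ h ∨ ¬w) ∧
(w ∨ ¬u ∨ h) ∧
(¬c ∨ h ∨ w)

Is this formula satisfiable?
No

No, the formula is not satisfiable.

No assignment of truth values to the variables can make all 24 clauses true simultaneously.

The formula is UNSAT (unsatisfiable).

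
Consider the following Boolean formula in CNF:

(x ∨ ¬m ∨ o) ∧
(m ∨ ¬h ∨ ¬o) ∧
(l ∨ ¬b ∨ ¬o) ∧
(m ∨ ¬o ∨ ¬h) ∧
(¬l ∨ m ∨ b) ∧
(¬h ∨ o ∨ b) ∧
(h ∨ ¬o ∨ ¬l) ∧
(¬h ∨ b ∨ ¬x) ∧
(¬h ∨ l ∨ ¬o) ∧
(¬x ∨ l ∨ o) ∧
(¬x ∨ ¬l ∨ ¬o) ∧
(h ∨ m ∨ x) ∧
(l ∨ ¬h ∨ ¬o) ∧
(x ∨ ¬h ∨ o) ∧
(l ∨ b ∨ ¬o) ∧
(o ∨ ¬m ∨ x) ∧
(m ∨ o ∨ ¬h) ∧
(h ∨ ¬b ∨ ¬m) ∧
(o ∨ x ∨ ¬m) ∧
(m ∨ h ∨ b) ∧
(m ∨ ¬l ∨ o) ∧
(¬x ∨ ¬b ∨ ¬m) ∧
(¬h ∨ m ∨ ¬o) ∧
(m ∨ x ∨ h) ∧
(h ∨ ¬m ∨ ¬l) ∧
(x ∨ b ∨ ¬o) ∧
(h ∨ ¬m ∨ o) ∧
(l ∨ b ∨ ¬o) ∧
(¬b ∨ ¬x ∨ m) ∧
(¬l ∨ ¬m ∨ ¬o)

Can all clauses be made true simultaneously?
No

No, the formula is not satisfiable.

No assignment of truth values to the variables can make all 30 clauses true simultaneously.

The formula is UNSAT (unsatisfiable).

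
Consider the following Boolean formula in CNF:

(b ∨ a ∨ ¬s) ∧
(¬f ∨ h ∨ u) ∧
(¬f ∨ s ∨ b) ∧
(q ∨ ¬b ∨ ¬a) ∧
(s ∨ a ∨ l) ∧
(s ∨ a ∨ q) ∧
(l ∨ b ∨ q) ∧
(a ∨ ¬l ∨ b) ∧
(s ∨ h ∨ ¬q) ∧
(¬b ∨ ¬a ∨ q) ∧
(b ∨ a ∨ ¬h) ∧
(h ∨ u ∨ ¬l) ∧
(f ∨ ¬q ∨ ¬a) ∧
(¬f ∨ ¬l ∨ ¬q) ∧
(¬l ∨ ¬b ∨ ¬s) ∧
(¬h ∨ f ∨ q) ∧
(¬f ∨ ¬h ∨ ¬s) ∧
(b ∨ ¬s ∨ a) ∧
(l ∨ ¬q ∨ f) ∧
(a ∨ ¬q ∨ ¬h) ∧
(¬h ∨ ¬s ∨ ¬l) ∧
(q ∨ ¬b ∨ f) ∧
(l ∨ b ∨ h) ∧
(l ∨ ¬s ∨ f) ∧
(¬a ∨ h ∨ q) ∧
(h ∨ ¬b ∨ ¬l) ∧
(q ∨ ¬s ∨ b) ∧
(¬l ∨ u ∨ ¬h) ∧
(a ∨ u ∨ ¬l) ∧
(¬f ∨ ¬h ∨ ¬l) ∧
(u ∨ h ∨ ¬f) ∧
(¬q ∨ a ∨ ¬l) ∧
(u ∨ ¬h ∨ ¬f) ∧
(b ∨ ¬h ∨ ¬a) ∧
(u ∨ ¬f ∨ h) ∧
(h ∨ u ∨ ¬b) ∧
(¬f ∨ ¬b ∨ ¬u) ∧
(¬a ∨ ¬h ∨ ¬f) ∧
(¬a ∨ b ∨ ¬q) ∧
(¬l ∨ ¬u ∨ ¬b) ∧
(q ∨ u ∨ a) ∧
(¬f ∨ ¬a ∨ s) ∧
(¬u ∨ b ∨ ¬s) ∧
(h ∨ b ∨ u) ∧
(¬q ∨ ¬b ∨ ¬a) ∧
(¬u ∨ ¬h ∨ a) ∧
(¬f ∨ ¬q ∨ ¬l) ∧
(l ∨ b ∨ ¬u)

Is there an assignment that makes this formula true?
No

No, the formula is not satisfiable.

No assignment of truth values to the variables can make all 48 clauses true simultaneously.

The formula is UNSAT (unsatisfiable).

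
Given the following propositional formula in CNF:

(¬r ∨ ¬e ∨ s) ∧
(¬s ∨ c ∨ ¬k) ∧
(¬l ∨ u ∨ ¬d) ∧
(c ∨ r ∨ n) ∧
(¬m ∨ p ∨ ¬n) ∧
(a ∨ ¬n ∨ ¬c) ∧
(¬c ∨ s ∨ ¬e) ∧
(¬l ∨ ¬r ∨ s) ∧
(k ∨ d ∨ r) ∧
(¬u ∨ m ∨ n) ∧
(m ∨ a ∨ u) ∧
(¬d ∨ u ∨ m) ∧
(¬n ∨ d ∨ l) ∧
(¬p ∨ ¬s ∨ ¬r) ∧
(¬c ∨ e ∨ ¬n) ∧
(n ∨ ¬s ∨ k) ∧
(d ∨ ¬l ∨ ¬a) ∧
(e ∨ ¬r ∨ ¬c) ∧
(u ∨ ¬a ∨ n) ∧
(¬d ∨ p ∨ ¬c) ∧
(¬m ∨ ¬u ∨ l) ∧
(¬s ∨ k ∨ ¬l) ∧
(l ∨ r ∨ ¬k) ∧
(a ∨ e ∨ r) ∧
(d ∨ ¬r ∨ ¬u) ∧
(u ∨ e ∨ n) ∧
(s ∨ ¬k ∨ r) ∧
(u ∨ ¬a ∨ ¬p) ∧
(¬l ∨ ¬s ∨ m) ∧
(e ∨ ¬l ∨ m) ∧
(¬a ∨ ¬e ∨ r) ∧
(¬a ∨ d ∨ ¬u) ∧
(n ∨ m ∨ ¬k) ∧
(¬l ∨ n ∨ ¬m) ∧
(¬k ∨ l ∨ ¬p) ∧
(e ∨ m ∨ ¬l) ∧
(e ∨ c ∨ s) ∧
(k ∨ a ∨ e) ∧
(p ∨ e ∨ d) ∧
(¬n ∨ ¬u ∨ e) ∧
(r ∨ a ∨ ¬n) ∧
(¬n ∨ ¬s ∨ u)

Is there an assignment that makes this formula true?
Yes

Yes, the formula is satisfiable.

One satisfying assignment is: n=True, r=True, l=False, a=False, e=True, p=False, c=False, d=True, u=True, s=True, k=False, m=False

Verification: With this assignment, all 42 clauses evaluate to true.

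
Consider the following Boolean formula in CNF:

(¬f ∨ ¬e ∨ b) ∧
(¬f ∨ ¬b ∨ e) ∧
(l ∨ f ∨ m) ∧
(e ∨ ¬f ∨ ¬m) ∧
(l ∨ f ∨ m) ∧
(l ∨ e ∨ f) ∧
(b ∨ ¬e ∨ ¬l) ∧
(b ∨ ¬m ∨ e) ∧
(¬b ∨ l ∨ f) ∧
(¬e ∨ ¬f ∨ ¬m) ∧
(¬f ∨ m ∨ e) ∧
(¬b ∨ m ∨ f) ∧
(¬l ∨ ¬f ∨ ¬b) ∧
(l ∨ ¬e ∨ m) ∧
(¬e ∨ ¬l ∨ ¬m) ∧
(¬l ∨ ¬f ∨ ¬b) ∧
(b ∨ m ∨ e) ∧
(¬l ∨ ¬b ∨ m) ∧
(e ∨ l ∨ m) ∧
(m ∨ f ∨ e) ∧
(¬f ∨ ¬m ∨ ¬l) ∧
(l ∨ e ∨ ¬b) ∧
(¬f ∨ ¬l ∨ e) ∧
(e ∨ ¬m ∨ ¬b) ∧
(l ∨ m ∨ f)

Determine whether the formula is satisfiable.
Yes

Yes, the formula is satisfiable.

One satisfying assignment is: l=False, e=True, m=True, f=False, b=False

Verification: With this assignment, all 25 clauses evaluate to true.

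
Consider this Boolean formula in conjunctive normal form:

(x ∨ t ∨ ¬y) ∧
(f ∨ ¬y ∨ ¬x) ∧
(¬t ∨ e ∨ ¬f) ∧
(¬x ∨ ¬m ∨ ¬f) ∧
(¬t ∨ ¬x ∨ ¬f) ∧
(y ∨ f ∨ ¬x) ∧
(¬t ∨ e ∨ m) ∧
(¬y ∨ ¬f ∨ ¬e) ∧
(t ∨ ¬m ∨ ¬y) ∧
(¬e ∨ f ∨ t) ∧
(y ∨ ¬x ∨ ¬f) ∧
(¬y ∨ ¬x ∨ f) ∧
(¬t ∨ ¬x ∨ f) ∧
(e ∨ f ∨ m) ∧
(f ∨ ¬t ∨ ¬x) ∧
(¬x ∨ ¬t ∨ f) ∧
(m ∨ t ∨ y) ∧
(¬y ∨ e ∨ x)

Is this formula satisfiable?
Yes

Yes, the formula is satisfiable.

One satisfying assignment is: t=False, m=False, x=True, y=True, e=False, f=True

Verification: With this assignment, all 18 clauses evaluate to true.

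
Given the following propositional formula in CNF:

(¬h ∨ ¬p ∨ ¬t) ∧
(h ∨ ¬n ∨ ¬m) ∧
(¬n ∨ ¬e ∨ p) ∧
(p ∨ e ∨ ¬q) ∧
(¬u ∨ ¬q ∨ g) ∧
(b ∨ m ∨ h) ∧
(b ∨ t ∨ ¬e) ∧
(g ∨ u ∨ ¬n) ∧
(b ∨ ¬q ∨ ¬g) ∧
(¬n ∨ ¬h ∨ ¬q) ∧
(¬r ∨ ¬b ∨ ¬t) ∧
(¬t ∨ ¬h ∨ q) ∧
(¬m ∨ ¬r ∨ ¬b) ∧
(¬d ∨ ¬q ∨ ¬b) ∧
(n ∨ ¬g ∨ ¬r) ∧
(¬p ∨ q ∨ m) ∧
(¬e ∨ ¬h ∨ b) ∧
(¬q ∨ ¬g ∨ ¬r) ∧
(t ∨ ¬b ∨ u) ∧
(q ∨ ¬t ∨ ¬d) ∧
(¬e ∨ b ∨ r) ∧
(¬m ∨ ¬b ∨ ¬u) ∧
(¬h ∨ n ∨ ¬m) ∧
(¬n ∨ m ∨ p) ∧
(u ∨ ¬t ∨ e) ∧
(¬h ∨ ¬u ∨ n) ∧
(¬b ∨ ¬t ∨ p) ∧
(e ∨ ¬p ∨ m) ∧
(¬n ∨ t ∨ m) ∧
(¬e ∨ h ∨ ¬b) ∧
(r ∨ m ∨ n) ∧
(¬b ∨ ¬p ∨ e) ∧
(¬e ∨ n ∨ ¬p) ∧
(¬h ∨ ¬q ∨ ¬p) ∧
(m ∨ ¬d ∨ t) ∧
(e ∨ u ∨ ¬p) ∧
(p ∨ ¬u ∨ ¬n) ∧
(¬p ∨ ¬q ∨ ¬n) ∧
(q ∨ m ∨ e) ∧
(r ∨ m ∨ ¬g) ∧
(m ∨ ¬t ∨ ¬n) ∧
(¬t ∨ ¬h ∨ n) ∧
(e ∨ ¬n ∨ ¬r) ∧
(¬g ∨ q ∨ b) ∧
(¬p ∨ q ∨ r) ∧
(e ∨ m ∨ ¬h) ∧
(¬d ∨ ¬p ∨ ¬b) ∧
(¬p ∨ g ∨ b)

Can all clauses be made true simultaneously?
Yes

Yes, the formula is satisfiable.

One satisfying assignment is: g=False, d=False, b=False, q=False, t=False, n=False, m=True, h=False, r=False, p=False, u=False, e=False

Verification: With this assignment, all 48 clauses evaluate to true.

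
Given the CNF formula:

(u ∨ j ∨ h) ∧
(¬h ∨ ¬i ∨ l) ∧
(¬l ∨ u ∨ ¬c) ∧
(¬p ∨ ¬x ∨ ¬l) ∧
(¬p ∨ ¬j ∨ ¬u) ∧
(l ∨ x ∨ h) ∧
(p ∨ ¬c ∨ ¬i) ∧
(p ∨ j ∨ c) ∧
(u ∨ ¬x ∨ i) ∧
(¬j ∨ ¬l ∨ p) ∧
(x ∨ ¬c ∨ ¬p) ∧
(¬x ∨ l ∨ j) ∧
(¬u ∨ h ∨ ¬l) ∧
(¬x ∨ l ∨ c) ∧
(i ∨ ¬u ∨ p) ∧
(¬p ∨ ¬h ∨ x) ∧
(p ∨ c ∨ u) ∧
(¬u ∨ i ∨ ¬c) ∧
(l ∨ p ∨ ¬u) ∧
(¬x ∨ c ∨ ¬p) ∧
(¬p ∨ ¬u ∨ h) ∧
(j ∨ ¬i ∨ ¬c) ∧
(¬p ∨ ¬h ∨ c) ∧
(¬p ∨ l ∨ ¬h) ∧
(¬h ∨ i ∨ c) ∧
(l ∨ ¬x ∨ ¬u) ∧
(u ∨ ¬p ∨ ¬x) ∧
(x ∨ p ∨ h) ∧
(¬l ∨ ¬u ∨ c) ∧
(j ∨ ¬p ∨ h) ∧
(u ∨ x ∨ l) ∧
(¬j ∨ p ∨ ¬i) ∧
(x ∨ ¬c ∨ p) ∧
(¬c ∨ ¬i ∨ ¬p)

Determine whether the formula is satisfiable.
Yes

Yes, the formula is satisfiable.

One satisfying assignment is: c=False, i=True, l=True, h=False, j=True, u=False, p=True, x=False

Verification: With this assignment, all 34 clauses evaluate to true.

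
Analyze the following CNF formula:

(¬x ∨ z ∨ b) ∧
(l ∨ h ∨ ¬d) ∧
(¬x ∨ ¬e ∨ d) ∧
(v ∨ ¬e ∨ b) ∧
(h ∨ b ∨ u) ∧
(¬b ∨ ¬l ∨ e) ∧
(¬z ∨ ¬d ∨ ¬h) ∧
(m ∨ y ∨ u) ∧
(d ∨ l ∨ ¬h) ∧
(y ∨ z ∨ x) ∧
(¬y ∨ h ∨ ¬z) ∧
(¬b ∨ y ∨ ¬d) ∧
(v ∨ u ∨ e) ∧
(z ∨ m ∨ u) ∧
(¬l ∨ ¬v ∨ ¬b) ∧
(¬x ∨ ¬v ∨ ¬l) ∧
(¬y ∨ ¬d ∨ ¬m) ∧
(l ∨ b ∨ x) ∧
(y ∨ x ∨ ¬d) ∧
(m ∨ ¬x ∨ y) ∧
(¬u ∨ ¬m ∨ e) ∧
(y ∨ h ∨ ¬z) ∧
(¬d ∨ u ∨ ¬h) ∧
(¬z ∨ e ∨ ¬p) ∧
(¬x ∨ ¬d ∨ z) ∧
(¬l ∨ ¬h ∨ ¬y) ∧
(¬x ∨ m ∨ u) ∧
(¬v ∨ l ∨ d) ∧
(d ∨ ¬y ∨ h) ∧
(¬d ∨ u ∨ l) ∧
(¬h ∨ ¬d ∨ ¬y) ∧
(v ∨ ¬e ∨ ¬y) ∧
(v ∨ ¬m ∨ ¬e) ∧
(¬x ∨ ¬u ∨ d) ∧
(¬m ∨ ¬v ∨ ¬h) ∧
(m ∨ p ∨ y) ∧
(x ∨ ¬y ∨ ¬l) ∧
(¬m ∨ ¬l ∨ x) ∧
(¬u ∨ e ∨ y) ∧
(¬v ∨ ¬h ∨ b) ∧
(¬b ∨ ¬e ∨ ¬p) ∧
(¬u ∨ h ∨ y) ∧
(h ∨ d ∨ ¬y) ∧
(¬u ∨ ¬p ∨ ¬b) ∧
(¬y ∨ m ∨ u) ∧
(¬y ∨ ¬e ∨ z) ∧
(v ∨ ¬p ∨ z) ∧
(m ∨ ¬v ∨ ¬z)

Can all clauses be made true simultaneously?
No

No, the formula is not satisfiable.

No assignment of truth values to the variables can make all 48 clauses true simultaneously.

The formula is UNSAT (unsatisfiable).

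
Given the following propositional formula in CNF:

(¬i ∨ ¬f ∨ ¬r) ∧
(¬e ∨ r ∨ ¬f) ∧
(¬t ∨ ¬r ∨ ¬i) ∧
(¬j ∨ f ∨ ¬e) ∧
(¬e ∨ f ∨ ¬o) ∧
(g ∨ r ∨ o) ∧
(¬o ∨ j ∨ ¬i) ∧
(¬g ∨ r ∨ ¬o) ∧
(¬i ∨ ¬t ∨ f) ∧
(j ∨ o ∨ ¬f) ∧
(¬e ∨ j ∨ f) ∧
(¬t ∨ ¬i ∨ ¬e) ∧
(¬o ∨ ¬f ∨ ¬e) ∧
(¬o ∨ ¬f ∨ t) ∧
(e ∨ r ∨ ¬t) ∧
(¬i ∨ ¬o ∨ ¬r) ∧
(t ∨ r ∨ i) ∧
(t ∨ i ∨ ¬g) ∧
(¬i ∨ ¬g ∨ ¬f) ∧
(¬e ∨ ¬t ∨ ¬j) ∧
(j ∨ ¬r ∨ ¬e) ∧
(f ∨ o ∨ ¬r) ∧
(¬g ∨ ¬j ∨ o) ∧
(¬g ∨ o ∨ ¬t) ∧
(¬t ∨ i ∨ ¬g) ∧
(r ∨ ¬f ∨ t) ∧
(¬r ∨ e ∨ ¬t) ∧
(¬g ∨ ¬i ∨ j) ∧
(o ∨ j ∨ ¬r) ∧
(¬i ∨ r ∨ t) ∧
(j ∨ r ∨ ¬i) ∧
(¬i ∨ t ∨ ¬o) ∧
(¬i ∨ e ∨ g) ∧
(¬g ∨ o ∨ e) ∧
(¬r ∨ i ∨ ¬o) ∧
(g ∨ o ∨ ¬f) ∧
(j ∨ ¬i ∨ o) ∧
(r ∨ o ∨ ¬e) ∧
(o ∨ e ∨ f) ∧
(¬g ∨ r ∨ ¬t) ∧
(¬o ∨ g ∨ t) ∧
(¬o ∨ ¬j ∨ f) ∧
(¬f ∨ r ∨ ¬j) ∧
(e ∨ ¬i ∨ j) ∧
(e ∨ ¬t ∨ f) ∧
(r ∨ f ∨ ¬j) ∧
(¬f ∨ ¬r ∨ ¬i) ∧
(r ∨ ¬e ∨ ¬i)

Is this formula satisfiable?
No

No, the formula is not satisfiable.

No assignment of truth values to the variables can make all 48 clauses true simultaneously.

The formula is UNSAT (unsatisfiable).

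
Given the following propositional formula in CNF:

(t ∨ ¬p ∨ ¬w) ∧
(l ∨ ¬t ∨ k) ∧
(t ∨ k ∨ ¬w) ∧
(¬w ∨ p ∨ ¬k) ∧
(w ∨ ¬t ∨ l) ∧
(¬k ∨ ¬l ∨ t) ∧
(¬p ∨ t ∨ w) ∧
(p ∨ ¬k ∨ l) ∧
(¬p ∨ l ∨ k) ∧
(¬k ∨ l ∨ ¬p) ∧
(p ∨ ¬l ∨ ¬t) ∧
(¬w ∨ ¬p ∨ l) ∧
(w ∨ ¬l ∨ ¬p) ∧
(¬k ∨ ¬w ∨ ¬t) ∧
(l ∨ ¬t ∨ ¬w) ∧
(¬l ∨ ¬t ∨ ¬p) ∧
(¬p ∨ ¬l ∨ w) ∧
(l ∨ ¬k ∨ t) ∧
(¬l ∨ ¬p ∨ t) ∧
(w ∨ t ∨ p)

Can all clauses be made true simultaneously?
No

No, the formula is not satisfiable.

No assignment of truth values to the variables can make all 20 clauses true simultaneously.

The formula is UNSAT (unsatisfiable).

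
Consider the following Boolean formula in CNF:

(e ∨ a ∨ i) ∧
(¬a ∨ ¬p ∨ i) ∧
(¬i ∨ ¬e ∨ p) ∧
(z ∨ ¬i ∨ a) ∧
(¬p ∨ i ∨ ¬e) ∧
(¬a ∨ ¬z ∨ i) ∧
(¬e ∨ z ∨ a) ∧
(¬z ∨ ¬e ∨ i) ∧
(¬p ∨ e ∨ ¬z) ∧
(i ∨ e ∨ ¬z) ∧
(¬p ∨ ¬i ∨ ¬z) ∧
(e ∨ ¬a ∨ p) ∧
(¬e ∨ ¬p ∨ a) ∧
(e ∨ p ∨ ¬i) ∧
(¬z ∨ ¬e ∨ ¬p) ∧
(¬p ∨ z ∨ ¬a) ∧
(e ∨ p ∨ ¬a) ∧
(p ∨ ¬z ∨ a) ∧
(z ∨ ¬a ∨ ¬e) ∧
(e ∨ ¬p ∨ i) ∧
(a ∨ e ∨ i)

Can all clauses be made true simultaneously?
No

No, the formula is not satisfiable.

No assignment of truth values to the variables can make all 21 clauses true simultaneously.

The formula is UNSAT (unsatisfiable).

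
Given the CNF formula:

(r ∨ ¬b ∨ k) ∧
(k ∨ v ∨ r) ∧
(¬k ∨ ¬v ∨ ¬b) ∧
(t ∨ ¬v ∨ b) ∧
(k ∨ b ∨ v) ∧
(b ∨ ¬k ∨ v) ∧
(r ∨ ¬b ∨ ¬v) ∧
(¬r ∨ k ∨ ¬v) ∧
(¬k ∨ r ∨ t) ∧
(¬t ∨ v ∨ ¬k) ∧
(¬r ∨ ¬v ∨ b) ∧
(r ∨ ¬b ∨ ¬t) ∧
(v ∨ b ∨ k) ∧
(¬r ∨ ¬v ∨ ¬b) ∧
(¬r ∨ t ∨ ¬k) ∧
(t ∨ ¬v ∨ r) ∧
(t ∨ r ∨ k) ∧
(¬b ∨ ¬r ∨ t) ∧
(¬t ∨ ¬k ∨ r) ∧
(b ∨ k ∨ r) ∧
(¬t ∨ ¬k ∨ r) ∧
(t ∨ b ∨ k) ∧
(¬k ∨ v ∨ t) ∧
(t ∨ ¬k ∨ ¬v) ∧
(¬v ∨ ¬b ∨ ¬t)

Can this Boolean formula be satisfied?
Yes

Yes, the formula is satisfiable.

One satisfying assignment is: t=True, b=True, r=True, v=False, k=False

Verification: With this assignment, all 25 clauses evaluate to true.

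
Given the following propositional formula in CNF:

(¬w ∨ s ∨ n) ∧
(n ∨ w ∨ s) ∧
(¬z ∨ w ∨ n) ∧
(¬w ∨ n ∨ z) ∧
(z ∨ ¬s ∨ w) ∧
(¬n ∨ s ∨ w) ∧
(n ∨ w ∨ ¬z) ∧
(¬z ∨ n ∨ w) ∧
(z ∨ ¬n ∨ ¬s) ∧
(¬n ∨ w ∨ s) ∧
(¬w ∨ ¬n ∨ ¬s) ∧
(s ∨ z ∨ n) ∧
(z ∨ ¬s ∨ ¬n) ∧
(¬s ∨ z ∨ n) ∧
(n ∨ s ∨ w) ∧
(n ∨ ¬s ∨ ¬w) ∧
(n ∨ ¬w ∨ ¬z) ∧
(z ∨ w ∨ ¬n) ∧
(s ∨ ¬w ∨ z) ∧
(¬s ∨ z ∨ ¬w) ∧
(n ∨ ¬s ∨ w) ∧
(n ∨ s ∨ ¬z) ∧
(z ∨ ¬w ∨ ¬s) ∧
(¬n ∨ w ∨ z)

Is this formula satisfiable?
Yes

Yes, the formula is satisfiable.

One satisfying assignment is: s=True, w=False, n=True, z=True

Verification: With this assignment, all 24 clauses evaluate to true.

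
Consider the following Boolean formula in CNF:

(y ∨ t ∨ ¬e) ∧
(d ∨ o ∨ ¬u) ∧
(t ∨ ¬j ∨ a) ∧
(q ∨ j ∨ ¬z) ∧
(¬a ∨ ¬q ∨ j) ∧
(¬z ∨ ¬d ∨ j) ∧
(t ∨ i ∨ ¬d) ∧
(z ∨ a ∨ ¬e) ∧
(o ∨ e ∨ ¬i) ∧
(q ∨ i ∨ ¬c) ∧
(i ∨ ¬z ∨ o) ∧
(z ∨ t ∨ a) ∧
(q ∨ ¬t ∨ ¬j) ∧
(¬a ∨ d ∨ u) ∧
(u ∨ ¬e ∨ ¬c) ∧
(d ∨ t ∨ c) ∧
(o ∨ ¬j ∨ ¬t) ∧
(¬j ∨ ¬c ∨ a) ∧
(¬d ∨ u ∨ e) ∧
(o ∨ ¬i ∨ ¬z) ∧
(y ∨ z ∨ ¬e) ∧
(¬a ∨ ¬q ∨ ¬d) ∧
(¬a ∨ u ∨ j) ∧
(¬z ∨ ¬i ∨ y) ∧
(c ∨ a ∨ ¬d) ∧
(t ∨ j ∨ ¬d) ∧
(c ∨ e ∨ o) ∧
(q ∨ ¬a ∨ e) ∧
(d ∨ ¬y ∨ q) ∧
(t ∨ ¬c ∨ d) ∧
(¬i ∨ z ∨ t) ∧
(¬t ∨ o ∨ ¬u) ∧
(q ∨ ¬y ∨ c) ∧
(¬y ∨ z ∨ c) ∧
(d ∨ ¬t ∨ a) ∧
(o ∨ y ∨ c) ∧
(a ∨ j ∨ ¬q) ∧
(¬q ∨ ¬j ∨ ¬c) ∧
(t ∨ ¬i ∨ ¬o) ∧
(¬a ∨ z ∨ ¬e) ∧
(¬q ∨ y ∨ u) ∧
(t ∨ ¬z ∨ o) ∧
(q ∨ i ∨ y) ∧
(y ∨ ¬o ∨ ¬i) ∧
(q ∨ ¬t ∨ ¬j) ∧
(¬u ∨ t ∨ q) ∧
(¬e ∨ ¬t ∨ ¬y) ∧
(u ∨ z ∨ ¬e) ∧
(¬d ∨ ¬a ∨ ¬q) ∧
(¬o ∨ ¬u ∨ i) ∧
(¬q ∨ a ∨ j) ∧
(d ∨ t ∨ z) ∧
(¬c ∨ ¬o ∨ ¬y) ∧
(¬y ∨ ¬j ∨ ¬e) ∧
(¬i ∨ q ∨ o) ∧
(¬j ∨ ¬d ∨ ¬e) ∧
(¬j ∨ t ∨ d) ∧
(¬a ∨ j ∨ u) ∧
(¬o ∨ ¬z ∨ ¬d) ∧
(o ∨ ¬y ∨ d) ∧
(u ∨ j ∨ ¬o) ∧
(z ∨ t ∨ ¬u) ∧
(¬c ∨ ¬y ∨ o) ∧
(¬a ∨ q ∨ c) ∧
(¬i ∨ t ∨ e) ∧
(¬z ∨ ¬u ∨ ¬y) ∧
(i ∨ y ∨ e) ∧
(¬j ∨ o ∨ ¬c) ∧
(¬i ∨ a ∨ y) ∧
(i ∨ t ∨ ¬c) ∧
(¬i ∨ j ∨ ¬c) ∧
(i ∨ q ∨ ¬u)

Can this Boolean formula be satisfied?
No

No, the formula is not satisfiable.

No assignment of truth values to the variables can make all 72 clauses true simultaneously.

The formula is UNSAT (unsatisfiable).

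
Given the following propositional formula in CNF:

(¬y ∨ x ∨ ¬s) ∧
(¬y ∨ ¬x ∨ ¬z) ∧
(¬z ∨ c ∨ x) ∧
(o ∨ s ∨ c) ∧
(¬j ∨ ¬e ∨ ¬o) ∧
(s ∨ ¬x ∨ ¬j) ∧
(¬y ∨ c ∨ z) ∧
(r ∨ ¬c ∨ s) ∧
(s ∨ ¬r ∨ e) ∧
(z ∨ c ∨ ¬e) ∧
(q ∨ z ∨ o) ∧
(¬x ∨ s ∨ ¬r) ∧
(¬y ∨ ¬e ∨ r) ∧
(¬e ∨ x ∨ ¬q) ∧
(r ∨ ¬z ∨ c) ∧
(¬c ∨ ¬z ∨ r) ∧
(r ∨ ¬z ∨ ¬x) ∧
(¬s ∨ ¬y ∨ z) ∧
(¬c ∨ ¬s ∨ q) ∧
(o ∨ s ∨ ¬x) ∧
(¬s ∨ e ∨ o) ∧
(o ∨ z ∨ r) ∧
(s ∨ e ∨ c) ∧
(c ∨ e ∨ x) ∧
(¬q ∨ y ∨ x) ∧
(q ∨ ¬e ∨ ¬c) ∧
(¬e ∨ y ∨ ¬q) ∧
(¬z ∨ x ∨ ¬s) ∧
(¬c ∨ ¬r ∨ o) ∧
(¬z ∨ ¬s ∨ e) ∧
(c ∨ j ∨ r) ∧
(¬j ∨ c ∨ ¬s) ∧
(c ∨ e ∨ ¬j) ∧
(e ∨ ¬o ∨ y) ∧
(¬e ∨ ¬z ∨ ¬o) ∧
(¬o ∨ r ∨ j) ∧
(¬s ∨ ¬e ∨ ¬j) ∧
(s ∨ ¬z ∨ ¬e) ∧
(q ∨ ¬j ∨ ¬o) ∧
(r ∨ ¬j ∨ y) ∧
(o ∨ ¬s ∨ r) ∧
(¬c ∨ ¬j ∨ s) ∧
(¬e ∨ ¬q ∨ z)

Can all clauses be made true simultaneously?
Yes

Yes, the formula is satisfiable.

One satisfying assignment is: z=True, q=False, j=False, e=True, o=False, y=False, x=True, r=True, s=True, c=False

Verification: With this assignment, all 43 clauses evaluate to true.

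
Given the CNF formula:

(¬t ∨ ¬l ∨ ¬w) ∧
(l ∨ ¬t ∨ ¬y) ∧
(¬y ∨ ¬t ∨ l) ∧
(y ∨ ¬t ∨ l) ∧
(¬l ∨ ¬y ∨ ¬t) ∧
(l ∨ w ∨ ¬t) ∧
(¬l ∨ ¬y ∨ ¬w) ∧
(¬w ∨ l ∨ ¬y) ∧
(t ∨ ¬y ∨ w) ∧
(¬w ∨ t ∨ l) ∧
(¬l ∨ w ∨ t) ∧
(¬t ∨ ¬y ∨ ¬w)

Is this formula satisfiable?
Yes

Yes, the formula is satisfiable.

One satisfying assignment is: y=False, l=False, w=False, t=False

Verification: With this assignment, all 12 clauses evaluate to true.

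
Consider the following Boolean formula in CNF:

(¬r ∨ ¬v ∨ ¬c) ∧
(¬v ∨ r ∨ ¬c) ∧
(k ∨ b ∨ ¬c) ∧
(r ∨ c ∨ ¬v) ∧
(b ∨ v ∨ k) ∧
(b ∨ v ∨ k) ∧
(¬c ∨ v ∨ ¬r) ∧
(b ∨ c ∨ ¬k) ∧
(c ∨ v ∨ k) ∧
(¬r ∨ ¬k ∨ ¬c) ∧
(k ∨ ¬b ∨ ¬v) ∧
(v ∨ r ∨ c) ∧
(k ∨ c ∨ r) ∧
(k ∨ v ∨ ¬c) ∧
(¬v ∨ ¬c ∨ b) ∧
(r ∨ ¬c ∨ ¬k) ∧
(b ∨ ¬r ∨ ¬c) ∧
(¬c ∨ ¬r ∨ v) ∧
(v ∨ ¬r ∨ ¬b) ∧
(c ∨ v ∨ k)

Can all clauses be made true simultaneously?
Yes

Yes, the formula is satisfiable.

One satisfying assignment is: v=True, k=True, b=True, c=False, r=True

Verification: With this assignment, all 20 clauses evaluate to true.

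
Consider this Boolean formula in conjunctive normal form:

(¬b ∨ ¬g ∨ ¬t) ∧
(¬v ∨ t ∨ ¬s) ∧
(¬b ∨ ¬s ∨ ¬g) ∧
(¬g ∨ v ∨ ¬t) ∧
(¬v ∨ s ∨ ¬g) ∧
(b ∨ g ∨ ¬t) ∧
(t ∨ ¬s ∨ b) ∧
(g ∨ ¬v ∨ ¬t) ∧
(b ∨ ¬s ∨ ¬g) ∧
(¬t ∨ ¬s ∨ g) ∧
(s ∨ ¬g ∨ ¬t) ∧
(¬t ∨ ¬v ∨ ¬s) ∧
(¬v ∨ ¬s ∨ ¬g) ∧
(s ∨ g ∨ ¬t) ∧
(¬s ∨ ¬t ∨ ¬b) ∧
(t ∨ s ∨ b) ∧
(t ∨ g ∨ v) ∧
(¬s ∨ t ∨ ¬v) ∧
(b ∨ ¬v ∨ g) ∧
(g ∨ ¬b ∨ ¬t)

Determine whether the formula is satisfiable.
Yes

Yes, the formula is satisfiable.

One satisfying assignment is: s=False, b=True, g=True, v=False, t=False

Verification: With this assignment, all 20 clauses evaluate to true.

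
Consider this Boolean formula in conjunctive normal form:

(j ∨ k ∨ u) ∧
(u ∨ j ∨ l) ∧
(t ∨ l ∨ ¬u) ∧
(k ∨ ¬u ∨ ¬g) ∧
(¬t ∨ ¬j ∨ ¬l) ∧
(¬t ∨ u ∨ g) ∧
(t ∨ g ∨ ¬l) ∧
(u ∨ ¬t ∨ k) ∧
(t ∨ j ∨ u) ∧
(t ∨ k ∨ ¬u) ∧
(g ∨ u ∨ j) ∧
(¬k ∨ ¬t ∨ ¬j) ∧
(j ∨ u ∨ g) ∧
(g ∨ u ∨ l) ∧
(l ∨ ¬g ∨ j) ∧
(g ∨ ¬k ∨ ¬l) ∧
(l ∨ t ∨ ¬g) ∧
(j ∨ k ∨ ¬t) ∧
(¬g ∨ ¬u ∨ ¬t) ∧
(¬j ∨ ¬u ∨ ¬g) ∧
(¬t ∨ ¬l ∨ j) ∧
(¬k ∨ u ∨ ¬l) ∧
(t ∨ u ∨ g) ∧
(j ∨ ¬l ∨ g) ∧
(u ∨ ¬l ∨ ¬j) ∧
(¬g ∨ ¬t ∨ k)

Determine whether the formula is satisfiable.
Yes

Yes, the formula is satisfiable.

One satisfying assignment is: j=False, t=False, k=True, u=True, g=True, l=True

Verification: With this assignment, all 26 clauses evaluate to true.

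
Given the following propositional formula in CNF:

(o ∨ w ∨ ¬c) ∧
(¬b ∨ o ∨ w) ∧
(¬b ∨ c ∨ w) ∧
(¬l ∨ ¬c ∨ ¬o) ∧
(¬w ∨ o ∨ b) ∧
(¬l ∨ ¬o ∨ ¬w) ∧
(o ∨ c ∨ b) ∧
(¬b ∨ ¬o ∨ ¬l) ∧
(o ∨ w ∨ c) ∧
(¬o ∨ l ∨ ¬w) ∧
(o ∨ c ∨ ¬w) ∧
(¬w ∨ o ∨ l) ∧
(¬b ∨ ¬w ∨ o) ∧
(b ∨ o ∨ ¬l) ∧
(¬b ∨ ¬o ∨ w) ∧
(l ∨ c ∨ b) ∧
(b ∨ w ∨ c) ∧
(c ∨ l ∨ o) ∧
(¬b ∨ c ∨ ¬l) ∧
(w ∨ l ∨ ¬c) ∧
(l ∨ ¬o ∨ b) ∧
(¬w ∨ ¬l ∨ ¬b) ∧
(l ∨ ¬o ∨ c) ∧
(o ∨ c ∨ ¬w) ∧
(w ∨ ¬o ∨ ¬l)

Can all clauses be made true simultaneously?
No

No, the formula is not satisfiable.

No assignment of truth values to the variables can make all 25 clauses true simultaneously.

The formula is UNSAT (unsatisfiable).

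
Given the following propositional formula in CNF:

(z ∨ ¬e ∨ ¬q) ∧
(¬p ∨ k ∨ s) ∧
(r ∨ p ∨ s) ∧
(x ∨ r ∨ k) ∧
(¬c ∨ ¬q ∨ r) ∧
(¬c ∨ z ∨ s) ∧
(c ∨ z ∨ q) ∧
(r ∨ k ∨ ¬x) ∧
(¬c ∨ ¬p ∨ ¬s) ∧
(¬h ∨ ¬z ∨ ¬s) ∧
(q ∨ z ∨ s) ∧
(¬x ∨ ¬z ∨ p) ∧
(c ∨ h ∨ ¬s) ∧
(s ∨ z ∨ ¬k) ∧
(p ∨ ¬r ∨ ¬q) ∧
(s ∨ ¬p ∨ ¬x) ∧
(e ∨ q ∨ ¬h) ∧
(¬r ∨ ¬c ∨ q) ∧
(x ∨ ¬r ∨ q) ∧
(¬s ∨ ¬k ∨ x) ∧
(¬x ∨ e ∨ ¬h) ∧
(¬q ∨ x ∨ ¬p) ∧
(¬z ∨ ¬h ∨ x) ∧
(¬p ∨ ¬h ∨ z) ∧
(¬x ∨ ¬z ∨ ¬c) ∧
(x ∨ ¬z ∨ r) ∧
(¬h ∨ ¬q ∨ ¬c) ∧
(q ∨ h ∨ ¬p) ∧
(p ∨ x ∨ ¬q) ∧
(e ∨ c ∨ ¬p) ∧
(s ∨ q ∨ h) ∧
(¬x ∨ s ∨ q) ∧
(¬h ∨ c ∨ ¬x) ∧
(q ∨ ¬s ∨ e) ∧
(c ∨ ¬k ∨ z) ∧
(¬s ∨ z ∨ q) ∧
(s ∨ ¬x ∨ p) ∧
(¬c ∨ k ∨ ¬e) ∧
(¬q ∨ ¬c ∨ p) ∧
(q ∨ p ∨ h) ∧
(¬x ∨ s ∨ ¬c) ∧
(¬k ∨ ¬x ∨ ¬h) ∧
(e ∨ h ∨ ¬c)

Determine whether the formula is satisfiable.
No

No, the formula is not satisfiable.

No assignment of truth values to the variables can make all 43 clauses true simultaneously.

The formula is UNSAT (unsatisfiable).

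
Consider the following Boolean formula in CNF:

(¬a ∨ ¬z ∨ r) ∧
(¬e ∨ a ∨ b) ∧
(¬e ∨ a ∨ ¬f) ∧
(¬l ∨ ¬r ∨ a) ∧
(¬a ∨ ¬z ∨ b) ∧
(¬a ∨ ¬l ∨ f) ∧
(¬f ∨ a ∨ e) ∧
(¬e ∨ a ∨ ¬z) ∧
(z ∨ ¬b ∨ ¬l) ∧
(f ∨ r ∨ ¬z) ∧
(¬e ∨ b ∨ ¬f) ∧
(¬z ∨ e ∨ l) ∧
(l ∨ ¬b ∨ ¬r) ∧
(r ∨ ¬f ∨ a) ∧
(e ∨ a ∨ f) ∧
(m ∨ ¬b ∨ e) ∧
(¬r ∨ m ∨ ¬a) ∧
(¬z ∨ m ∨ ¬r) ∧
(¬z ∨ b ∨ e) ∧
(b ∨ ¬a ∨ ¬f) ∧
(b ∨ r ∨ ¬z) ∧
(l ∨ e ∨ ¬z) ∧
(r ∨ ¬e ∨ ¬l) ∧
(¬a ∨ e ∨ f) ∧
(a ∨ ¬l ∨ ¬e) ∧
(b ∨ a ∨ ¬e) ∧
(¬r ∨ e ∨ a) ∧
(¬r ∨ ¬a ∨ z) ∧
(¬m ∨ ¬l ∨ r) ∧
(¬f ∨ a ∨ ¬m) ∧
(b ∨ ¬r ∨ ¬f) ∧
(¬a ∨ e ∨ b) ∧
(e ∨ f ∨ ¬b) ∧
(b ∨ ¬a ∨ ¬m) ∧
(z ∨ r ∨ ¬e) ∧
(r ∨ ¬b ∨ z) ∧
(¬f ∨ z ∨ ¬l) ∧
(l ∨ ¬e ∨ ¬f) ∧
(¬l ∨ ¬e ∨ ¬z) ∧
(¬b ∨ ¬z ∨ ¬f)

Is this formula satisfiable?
No

No, the formula is not satisfiable.

No assignment of truth values to the variables can make all 40 clauses true simultaneously.

The formula is UNSAT (unsatisfiable).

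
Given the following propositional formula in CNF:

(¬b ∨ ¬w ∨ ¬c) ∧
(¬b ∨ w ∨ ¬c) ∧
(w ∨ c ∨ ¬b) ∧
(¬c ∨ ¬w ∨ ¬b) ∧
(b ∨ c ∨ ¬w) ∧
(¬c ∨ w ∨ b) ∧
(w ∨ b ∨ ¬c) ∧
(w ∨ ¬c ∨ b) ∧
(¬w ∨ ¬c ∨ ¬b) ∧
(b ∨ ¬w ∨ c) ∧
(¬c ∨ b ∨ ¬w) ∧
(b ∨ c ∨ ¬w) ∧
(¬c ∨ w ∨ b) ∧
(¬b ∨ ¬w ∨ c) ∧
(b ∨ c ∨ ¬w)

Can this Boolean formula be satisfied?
Yes

Yes, the formula is satisfiable.

One satisfying assignment is: c=False, b=False, w=False

Verification: With this assignment, all 15 clauses evaluate to true.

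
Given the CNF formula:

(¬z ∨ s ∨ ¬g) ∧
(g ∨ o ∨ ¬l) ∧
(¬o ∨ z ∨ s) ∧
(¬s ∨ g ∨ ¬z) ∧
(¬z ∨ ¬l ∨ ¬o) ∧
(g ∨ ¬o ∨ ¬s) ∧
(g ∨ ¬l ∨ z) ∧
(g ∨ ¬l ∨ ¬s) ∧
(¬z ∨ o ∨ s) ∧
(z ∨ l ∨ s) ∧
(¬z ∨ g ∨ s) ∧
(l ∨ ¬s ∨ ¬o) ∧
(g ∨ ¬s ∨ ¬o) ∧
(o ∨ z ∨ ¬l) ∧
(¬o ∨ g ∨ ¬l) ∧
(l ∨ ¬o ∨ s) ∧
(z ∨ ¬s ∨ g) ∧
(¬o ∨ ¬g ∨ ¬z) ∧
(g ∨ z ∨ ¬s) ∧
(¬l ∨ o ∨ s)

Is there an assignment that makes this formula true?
Yes

Yes, the formula is satisfiable.

One satisfying assignment is: l=False, z=False, o=False, s=True, g=True

Verification: With this assignment, all 20 clauses evaluate to true.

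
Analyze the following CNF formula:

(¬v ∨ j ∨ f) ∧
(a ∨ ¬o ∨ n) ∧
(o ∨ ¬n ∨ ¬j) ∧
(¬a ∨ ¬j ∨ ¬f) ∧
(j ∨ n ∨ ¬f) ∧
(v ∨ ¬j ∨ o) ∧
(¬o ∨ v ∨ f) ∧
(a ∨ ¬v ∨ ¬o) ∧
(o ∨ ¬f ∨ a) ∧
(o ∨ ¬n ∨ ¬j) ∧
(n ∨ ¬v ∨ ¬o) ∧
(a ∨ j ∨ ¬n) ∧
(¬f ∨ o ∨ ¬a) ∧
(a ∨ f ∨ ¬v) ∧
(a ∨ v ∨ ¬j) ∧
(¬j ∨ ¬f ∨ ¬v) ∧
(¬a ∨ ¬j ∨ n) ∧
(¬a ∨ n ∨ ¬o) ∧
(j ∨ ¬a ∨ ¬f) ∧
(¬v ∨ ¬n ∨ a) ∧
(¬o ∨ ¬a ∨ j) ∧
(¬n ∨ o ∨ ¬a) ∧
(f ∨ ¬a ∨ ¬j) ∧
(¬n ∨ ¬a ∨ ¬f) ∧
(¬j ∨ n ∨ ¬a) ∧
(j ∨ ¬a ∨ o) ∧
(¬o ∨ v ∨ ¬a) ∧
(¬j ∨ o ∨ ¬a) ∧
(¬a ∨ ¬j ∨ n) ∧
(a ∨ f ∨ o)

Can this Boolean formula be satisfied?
No

No, the formula is not satisfiable.

No assignment of truth values to the variables can make all 30 clauses true simultaneously.

The formula is UNSAT (unsatisfiable).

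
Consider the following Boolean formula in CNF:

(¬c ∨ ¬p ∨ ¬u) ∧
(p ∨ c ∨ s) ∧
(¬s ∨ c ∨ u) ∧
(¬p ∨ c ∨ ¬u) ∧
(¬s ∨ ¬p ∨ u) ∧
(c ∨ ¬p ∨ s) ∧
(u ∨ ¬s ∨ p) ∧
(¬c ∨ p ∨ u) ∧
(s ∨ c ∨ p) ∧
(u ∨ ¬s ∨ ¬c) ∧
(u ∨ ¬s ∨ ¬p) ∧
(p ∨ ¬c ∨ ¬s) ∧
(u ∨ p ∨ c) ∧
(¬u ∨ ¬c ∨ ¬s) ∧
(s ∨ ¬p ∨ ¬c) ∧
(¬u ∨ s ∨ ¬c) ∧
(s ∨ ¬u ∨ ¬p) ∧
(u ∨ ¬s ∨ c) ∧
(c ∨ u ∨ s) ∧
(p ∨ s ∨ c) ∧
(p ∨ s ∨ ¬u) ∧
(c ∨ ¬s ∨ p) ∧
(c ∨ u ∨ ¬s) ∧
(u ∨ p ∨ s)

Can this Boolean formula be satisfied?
No

No, the formula is not satisfiable.

No assignment of truth values to the variables can make all 24 clauses true simultaneously.

The formula is UNSAT (unsatisfiable).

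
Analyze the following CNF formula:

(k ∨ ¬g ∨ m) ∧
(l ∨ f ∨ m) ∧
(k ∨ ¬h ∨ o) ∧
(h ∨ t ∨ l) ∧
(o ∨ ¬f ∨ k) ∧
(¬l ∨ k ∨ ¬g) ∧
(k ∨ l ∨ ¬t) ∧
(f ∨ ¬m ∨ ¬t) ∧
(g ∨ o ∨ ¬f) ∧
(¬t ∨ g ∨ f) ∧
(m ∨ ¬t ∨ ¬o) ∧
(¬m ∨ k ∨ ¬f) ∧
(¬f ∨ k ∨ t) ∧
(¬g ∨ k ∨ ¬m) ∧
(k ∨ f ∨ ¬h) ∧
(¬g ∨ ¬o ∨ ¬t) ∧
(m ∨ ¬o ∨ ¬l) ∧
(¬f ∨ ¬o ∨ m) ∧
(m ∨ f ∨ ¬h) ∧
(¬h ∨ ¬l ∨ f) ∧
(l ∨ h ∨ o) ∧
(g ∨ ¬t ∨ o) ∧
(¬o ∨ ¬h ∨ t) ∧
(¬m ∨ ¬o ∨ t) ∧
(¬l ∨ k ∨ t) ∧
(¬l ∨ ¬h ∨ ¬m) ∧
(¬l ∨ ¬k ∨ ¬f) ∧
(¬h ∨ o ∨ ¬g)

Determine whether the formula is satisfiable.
Yes

Yes, the formula is satisfiable.

One satisfying assignment is: h=False, l=True, f=False, g=False, t=False, m=False, k=True, o=False

Verification: With this assignment, all 28 clauses evaluate to true.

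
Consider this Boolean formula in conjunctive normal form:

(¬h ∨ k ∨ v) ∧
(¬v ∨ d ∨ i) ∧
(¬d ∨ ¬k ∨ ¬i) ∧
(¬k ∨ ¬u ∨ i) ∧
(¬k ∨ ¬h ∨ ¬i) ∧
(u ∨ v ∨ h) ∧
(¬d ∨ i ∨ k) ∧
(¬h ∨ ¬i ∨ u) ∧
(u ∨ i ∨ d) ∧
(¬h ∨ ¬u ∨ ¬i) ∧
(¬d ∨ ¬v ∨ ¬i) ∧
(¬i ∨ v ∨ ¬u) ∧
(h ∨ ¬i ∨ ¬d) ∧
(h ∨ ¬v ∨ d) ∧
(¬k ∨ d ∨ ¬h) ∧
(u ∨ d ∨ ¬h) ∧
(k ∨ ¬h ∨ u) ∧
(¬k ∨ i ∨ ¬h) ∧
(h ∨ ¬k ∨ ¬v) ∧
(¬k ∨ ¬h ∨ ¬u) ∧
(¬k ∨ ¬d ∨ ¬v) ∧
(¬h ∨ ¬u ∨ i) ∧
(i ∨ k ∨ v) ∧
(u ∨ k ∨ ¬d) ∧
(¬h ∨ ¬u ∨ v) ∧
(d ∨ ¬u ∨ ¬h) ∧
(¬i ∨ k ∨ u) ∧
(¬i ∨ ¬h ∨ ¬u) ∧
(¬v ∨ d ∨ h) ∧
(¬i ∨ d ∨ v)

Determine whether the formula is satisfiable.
No

No, the formula is not satisfiable.

No assignment of truth values to the variables can make all 30 clauses true simultaneously.

The formula is UNSAT (unsatisfiable).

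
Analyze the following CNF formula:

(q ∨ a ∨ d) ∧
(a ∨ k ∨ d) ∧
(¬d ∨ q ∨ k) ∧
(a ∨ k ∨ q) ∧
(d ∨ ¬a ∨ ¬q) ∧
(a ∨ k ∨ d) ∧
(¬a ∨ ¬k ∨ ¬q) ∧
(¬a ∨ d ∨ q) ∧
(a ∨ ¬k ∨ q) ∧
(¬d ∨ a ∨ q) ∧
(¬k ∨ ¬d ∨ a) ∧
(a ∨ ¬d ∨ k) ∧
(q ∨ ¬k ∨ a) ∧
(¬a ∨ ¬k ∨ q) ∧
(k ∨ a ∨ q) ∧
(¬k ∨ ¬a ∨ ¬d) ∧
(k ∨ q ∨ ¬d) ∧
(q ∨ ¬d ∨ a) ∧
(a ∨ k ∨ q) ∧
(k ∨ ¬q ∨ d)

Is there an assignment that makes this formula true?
Yes

Yes, the formula is satisfiable.

One satisfying assignment is: q=True, k=False, a=True, d=True

Verification: With this assignment, all 20 clauses evaluate to true.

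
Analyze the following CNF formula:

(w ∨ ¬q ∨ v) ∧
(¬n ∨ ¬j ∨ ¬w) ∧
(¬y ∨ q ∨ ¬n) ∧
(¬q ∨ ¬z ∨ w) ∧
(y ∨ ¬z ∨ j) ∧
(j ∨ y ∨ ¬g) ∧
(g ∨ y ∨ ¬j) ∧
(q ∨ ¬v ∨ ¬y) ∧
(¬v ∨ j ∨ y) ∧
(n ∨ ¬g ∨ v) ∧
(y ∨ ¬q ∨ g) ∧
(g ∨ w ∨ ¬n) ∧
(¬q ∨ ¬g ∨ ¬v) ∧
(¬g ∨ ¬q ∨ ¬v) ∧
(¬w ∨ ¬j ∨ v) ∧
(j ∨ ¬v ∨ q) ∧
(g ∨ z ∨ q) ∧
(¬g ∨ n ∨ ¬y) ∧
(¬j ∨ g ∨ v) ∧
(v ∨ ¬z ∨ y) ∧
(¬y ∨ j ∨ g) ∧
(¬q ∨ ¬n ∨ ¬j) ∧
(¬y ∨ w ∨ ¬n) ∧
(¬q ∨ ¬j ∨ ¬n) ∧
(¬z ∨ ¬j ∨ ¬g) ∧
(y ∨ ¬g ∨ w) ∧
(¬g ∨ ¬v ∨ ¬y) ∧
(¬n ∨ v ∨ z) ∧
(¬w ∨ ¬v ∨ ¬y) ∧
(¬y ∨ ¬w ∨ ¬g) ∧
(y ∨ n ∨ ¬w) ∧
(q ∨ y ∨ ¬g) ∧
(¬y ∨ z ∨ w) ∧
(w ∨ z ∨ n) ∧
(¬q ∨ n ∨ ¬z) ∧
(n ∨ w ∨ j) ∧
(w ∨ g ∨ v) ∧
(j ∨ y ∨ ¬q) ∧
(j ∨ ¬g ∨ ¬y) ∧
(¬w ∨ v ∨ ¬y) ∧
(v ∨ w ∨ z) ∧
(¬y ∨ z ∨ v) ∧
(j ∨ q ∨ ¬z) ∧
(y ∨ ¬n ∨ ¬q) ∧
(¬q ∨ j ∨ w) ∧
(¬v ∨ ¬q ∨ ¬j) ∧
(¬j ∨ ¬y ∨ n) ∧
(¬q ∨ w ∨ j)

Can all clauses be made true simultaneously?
No

No, the formula is not satisfiable.

No assignment of truth values to the variables can make all 48 clauses true simultaneously.

The formula is UNSAT (unsatisfiable).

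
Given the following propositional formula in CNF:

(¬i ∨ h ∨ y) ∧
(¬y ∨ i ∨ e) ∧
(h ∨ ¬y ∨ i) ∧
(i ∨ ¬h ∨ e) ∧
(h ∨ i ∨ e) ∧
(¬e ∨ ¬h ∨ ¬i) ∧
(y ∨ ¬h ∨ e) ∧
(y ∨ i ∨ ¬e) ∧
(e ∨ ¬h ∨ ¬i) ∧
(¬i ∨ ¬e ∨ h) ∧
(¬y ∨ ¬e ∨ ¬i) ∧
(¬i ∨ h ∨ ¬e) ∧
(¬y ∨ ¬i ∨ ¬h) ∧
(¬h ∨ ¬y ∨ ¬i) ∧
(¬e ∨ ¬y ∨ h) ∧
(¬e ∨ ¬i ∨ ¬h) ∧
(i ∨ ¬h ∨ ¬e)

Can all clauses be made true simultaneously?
Yes

Yes, the formula is satisfiable.

One satisfying assignment is: y=True, e=False, h=False, i=True

Verification: With this assignment, all 17 clauses evaluate to true.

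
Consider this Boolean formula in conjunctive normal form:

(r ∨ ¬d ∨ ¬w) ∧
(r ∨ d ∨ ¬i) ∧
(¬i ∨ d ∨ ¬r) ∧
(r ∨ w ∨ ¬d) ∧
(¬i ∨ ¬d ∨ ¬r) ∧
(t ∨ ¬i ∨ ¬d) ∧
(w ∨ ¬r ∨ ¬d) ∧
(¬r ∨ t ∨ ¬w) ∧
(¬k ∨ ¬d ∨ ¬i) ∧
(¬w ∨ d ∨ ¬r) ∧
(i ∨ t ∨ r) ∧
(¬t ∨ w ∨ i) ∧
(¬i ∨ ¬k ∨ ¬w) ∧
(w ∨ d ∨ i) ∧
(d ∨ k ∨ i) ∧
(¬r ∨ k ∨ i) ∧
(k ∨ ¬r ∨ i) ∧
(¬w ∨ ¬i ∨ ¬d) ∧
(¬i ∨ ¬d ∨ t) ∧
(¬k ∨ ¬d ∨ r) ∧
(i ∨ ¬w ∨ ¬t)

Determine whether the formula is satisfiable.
No

No, the formula is not satisfiable.

No assignment of truth values to the variables can make all 21 clauses true simultaneously.

The formula is UNSAT (unsatisfiable).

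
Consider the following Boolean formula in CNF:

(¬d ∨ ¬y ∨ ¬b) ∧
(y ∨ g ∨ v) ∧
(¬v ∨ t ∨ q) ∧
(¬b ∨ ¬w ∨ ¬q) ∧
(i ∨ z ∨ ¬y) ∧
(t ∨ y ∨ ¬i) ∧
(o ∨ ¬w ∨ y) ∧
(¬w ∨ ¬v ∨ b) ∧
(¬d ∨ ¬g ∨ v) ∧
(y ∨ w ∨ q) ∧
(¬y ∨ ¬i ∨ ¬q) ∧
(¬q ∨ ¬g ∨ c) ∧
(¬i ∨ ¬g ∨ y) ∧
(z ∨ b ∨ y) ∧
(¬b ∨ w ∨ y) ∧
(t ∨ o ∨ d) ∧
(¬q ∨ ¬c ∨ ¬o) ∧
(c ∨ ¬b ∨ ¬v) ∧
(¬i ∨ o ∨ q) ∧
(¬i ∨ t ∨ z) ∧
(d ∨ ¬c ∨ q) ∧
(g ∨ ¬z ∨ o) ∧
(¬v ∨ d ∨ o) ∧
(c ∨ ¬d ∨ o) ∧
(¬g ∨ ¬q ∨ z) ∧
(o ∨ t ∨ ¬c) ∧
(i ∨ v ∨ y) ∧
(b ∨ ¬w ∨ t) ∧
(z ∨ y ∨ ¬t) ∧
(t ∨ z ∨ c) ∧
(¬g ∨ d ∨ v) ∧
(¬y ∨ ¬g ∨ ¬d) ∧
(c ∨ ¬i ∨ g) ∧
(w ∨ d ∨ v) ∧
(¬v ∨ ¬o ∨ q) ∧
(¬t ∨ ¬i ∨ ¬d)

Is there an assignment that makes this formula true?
Yes

Yes, the formula is satisfiable.

One satisfying assignment is: q=False, c=False, b=False, w=True, i=False, v=False, o=True, g=False, d=False, z=True, y=True, t=True

Verification: With this assignment, all 36 clauses evaluate to true.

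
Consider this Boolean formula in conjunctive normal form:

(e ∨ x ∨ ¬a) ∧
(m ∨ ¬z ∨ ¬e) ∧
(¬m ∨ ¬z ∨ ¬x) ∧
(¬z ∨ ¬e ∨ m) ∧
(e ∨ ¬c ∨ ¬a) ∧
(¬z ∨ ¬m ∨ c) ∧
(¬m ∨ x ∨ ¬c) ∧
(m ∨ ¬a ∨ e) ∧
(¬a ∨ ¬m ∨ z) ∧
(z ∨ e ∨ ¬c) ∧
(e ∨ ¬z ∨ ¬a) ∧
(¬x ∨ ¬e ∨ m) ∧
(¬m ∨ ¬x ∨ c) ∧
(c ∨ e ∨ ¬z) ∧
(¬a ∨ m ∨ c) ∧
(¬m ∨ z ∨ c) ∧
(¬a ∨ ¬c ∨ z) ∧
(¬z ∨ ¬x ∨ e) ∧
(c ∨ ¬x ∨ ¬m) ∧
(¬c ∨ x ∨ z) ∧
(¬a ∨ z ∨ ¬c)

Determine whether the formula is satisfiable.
Yes

Yes, the formula is satisfiable.

One satisfying assignment is: a=False, e=False, x=False, c=False, z=False, m=False

Verification: With this assignment, all 21 clauses evaluate to true.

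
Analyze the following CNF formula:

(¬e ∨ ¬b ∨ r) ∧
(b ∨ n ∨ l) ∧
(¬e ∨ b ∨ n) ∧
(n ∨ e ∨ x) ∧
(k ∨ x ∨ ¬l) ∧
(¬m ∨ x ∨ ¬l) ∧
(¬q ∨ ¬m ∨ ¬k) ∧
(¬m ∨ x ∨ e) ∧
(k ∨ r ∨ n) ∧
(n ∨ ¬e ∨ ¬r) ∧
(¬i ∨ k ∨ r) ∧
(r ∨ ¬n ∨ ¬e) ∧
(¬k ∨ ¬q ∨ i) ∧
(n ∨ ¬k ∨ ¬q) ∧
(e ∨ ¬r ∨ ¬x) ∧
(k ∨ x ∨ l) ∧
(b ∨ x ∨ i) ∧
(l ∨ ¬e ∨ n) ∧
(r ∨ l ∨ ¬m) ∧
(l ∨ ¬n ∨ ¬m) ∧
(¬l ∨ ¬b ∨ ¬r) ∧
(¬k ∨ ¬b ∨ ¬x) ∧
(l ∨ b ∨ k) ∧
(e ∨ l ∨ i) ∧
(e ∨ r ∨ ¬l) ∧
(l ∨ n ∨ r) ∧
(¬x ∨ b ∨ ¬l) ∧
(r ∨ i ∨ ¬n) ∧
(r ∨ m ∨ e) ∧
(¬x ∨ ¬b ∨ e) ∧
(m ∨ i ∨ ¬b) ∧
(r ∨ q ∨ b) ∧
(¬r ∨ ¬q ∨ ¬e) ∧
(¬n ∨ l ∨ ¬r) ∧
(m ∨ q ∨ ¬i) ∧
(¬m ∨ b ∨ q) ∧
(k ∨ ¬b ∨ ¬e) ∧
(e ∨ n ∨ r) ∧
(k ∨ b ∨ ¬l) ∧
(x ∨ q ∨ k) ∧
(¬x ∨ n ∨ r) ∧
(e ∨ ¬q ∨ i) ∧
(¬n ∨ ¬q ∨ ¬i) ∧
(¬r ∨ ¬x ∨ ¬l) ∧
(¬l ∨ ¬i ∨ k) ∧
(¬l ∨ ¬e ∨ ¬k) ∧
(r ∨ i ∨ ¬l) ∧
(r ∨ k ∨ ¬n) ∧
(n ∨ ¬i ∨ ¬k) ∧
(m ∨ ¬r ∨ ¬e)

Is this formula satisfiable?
No

No, the formula is not satisfiable.

No assignment of truth values to the variables can make all 50 clauses true simultaneously.

The formula is UNSAT (unsatisfiable).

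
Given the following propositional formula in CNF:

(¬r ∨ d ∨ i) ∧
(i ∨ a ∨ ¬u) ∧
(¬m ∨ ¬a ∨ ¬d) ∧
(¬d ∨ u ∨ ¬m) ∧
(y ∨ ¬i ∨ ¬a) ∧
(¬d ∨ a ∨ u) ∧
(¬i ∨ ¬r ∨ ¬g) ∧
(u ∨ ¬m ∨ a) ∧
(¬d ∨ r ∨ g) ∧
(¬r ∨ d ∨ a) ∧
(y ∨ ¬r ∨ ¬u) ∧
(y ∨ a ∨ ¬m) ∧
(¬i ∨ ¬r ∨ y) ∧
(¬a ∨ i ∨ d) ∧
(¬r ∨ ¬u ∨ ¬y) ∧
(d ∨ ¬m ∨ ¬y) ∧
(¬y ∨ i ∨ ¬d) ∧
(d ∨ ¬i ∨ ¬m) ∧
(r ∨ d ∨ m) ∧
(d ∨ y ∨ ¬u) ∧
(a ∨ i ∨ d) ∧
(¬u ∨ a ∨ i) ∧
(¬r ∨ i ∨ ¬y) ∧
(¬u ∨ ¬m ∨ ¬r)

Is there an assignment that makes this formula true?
Yes

Yes, the formula is satisfiable.

One satisfying assignment is: y=False, d=True, a=True, g=False, u=False, r=True, i=False, m=False

Verification: With this assignment, all 24 clauses evaluate to true.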